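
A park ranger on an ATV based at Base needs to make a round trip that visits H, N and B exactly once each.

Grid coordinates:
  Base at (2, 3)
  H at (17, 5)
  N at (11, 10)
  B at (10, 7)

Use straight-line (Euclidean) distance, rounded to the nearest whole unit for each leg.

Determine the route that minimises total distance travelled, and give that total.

35 — the shortest possible round trip.

With 3 stops there are 3!/2 = 3 distinct round trips (a route and its reverse cost the same).
Base → H → N → B → Base: 15+8+3+9 = 35
Base → H → B → N → Base: 15+7+3+11 = 36
Base → N → H → B → Base: 11+8+7+9 = 35
The minimum is 35.
One optimal route: Base → H → N → B → Base (or its reverse).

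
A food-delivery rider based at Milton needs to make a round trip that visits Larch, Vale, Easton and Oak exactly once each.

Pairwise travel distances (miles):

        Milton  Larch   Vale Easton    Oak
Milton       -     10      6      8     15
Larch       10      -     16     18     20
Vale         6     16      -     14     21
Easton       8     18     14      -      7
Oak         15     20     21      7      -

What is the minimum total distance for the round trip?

There are 12 distinct closed tours to check (reversals are equivalent).
Milton→Larch→Vale→Easton→Oak→Milton: 10+16+14+7+15 = 62
Milton→Larch→Vale→Oak→Easton→Milton: 10+16+21+7+8 = 62
Milton→Larch→Easton→Vale→Oak→Milton: 10+18+14+21+15 = 78
Milton→Larch→Easton→Oak→Vale→Milton: 10+18+7+21+6 = 62
Milton→Larch→Oak→Vale→Easton→Milton: 10+20+21+14+8 = 73
Milton→Larch→Oak→Easton→Vale→Milton: 10+20+7+14+6 = 57
Milton→Vale→Larch→Easton→Oak→Milton: 6+16+18+7+15 = 62
Milton→Vale→Larch→Oak→Easton→Milton: 6+16+20+7+8 = 57
Milton→Vale→Easton→Larch→Oak→Milton: 6+14+18+20+15 = 73
Milton→Vale→Oak→Larch→Easton→Milton: 6+21+20+18+8 = 73
Milton→Easton→Larch→Vale→Oak→Milton: 8+18+16+21+15 = 78
Milton→Easton→Vale→Larch→Oak→Milton: 8+14+16+20+15 = 73
The minimum is 57.
One optimal route: Milton → Larch → Oak → Easton → Vale → Milton (or its reverse).

57 miles — the shortest possible round trip.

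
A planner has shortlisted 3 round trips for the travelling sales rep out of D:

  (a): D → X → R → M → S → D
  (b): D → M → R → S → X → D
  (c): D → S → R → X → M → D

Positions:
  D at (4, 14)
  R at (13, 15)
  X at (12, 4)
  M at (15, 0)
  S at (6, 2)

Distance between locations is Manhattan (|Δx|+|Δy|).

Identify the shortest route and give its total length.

72 — (a) is the shortest.

(a): 18 + 12 + 17 + 11 + 14 = 72
(b): 25 + 17 + 20 + 8 + 18 = 88
(c): 14 + 20 + 12 + 7 + 25 = 78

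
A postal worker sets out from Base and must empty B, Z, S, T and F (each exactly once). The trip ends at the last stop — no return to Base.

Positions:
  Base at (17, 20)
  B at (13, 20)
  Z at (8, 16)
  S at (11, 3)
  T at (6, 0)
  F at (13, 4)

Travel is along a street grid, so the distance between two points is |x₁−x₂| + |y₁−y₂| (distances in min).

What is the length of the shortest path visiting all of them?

There are 5! = 120 possible orderings.
Base → B → Z → S → T → F: 4+9+16+8+11 = 48
Base → B → Z → S → F → T: 4+9+16+3+11 = 43
Base → B → Z → T → S → F: 4+9+18+8+3 = 42
Base → B → Z → T → F → S: 4+9+18+11+3 = 45
Base → B → Z → F → S → T: 4+9+17+3+8 = 41
Base → B → Z → F → T → S: 4+9+17+11+8 = 49
Base → B → S → Z → T → F: 4+19+16+18+11 = 68
Base → B → S → Z → F → T: 4+19+16+17+11 = 67
Base → B → S → T → Z → F: 4+19+8+18+17 = 66
Base → B → S → T → F → Z: 4+19+8+11+17 = 59
Base → B → S → F → Z → T: 4+19+3+17+18 = 61
Base → B → S → F → T → Z: 4+19+3+11+18 = 55
Base → B → T → Z → S → F: 4+27+18+16+3 = 68
Base → B → T → Z → F → S: 4+27+18+17+3 = 69
… (106 more)
The minimum is 41.
One shortest path: Base → B → Z → F → S → T.

Shortest open route: 41 min.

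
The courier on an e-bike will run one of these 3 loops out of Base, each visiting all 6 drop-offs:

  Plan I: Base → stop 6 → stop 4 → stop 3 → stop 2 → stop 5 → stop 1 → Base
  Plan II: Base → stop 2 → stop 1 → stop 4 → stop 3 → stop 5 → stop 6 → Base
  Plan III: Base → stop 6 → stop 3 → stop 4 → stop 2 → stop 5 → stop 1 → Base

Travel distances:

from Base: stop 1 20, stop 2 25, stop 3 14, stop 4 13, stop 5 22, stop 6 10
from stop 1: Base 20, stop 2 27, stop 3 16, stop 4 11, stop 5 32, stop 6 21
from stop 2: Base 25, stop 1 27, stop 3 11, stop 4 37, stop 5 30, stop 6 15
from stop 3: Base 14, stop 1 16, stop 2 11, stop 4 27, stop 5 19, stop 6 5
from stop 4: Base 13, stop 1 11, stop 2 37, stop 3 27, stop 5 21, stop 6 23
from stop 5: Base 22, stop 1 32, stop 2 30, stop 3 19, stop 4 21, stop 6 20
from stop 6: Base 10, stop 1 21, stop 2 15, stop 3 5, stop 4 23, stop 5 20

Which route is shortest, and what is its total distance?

139 — Plan II is the shortest.

Plan I: 10 + 23 + 27 + 11 + 30 + 32 + 20 = 153
Plan II: 25 + 27 + 11 + 27 + 19 + 20 + 10 = 139
Plan III: 10 + 5 + 27 + 37 + 30 + 32 + 20 = 161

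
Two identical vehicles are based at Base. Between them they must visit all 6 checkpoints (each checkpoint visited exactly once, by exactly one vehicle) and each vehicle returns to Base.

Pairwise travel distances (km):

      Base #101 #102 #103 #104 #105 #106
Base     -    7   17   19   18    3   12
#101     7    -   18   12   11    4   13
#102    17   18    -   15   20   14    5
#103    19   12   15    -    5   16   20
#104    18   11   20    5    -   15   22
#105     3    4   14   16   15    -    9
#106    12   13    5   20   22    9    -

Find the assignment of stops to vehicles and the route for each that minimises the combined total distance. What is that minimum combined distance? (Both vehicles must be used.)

Minimum combined distance: 61 km.

There are 2^5 − 1 = 31 ways to divide the 6 stops into two non-empty groups. For each, the best each vehicle can do is its own shortest tour through its group:
  {#101} + {#102, #103, #104, #105, #106}: 14 + 55 = 69
  {#102} + {#101, #103, #104, #105, #106}: 34 + 55 = 89
  {#101, #102} + {#103, #104, #105, #106}: 42 + 55 = 97
  {#103} + {#101, #102, #104, #105, #106}: 38 + 55 = 93
  {#101, #103} + {#102, #104, #105, #106}: 38 + 55 = 93
  {#102, #103} + {#101, #104, #105, #106}: 51 + 52 = 103
  … (31 splits in total)
  {#105} + {#101, #102, #103, #104, #106}: 6 + 55 = 61  ← best
Best: vehicle 1 Base → #105 → Base = 6; vehicle 2 Base → #101 → #104 → #103 → #102 → #106 → Base = 55; combined 61.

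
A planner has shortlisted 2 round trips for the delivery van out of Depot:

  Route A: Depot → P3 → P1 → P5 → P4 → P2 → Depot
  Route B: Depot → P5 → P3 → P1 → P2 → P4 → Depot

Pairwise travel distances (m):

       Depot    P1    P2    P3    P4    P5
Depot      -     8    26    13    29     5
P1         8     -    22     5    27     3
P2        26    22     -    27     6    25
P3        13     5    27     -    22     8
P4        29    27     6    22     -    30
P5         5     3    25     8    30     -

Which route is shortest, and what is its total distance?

Route A: 13 + 5 + 3 + 30 + 6 + 26 = 83
Route B: 5 + 8 + 5 + 22 + 6 + 29 = 75

Shortest is Route B, total 75 m.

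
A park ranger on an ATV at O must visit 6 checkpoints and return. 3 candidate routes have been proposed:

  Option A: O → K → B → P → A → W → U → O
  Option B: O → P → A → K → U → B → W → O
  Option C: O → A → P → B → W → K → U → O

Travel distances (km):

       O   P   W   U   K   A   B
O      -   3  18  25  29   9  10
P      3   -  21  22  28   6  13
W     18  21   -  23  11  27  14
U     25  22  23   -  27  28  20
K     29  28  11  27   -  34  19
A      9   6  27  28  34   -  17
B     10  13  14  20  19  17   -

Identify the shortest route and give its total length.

Option A: 29 + 19 + 13 + 6 + 27 + 23 + 25 = 142
Option B: 3 + 6 + 34 + 27 + 20 + 14 + 18 = 122
Option C: 9 + 6 + 13 + 14 + 11 + 27 + 25 = 105

105 km — Option C is the shortest.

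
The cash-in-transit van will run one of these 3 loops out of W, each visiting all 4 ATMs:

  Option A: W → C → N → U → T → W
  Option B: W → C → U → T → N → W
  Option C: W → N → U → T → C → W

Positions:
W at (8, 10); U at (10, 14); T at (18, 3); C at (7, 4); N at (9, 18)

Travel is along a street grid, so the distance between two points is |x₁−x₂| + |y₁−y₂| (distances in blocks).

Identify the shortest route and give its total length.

Option A: 7 + 16 + 5 + 19 + 17 = 64
Option B: 7 + 13 + 19 + 24 + 9 = 72
Option C: 9 + 5 + 19 + 12 + 7 = 52

52 blocks — Option C is the shortest.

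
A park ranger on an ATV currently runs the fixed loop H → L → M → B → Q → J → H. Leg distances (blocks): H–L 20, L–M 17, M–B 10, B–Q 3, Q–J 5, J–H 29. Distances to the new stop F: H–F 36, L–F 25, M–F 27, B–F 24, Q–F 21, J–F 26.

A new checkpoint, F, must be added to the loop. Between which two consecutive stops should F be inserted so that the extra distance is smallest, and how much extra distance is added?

+33 blocks — insert F between J and H.

Insertion cost between consecutive stops i–j is d(i,F) + d(F,j) − d(i,j):
  between H and L: 36 + 25 − 20 = 41
  between L and M: 25 + 27 − 17 = 35
  between M and B: 27 + 24 − 10 = 41
  between B and Q: 24 + 21 − 3 = 42
  between Q and J: 21 + 26 − 5 = 42
  between J and H: 26 + 36 − 29 = 33
Cheapest insertion is between J and H, adding 33.
New total = 84 + 33 = 117.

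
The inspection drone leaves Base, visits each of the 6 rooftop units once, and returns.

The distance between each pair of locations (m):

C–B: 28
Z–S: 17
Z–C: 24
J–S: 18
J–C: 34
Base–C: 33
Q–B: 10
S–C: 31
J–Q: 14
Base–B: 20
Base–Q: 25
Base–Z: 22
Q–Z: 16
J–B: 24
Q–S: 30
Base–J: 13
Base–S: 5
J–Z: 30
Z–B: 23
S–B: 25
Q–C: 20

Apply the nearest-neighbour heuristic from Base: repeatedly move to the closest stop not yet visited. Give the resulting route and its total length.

139 m along Base → S → Z → Q → B → J → C → Base.

From Base: distances to unvisited — S=5, J=13, B=20, Z=22, Q=25, C=33. Nearest is S (5).
From S: distances to unvisited — Z=17, J=18, B=25, Q=30, C=31. Nearest is Z (17).
From Z: distances to unvisited — Q=16, B=23, C=24, J=30. Nearest is Q (16).
From Q: distances to unvisited — B=10, J=14, C=20. Nearest is B (10).
From B: distances to unvisited — J=24, C=28. Nearest is J (24).
From J: distances to unvisited — C=34. Nearest is C (34).
Return C→Base: 33.
Total = 5 + 17 + 16 + 10 + 24 + 34 + 33 = 139.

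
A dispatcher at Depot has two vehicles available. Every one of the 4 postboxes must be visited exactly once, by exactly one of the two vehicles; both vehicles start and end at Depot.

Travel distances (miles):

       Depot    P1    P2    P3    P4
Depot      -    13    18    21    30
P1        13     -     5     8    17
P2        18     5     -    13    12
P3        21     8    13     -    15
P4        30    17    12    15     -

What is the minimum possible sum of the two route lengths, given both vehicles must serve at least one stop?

92 miles — the smallest possible combined total.

Check every non-empty split of the stops between the two vehicles; for each half take its own optimal tour:
  {P1} + {P2, P3, P4}: 26 + 66 = 92
  {P2} + {P1, P3, P4}: 36 + 66 = 102
  {P1, P2} + {P3, P4}: 36 + 66 = 102
  {P3} + {P1, P2, P4}: 42 + 60 = 102
  {P1, P3} + {P2, P4}: 42 + 60 = 102
  {P2, P3} + {P1, P4}: 52 + 60 = 112
  … (7 splits in total)
Best: vehicle 1 Depot → P1 → Depot = 26; vehicle 2 Depot → P2 → P4 → P3 → Depot = 66; combined 92.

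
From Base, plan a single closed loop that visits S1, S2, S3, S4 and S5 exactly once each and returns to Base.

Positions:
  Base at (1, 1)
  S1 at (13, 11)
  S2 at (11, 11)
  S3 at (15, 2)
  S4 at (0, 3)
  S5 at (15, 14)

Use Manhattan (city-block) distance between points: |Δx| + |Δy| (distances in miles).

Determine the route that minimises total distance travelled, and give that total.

Minimum total distance: 56 miles.

With 5 stops there are 5!/2 = 60 distinct round trips (a route and its reverse cost the same).
Base → S1 → S2 → S3 → S4 → S5 → Base: 22+2+13+16+26+27 = 106
Base → S1 → S2 → S3 → S5 → S4 → Base: 22+2+13+12+26+3 = 78
Base → S1 → S2 → S4 → S3 → S5 → Base: 22+2+19+16+12+27 = 98
Base → S1 → S2 → S4 → S5 → S3 → Base: 22+2+19+26+12+15 = 96
Base → S1 → S2 → S5 → S3 → S4 → Base: 22+2+7+12+16+3 = 62
Base → S1 → S2 → S5 → S4 → S3 → Base: 22+2+7+26+16+15 = 88
Base → S1 → S3 → S2 → S4 → S5 → Base: 22+11+13+19+26+27 = 118
Base → S1 → S3 → S2 → S5 → S4 → Base: 22+11+13+7+26+3 = 82
Base → S1 → S3 → S4 → S2 → S5 → Base: 22+11+16+19+7+27 = 102
Base → S1 → S3 → S4 → S5 → S2 → Base: 22+11+16+26+7+20 = 102
Base → S1 → S3 → S5 → S2 → S4 → Base: 22+11+12+7+19+3 = 74
Base → S1 → S3 → S5 → S4 → S2 → Base: 22+11+12+26+19+20 = 110
Base → S1 → S4 → S2 → S3 → S5 → Base: 22+21+19+13+12+27 = 114
Base → S1 → S4 → S2 → S5 → S3 → Base: 22+21+19+7+12+15 = 96
… (46 more)
Base → S3 → S5 → S1 → S2 → S4 → Base: 15+12+5+2+19+3 = 56  ← best
The minimum is 56.
One optimal route: Base → S3 → S5 → S1 → S2 → S4 → Base (or its reverse).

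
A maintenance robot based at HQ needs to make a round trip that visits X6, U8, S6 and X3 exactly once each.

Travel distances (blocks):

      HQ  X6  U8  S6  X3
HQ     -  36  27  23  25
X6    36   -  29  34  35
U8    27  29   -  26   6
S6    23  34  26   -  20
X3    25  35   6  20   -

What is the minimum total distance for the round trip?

With 4 stops there are 4!/2 = 12 distinct round trips (a route and its reverse cost the same).
HQ-X6-U8-S6-X3-HQ: 36+29+26+20+25 = 136
HQ-X6-U8-X3-S6-HQ: 36+29+6+20+23 = 114
HQ-X6-S6-U8-X3-HQ: 36+34+26+6+25 = 127
HQ-X6-S6-X3-U8-HQ: 36+34+20+6+27 = 123
HQ-X6-X3-U8-S6-HQ: 36+35+6+26+23 = 126
HQ-X6-X3-S6-U8-HQ: 36+35+20+26+27 = 144
HQ-U8-X6-S6-X3-HQ: 27+29+34+20+25 = 135
HQ-U8-X6-X3-S6-HQ: 27+29+35+20+23 = 134
HQ-U8-S6-X6-X3-HQ: 27+26+34+35+25 = 147
HQ-U8-X3-X6-S6-HQ: 27+6+35+34+23 = 125
HQ-S6-X6-U8-X3-HQ: 23+34+29+6+25 = 117
HQ-S6-U8-X6-X3-HQ: 23+26+29+35+25 = 138
The minimum is 114.
One optimal route: HQ → X6 → U8 → X3 → S6 → HQ (or its reverse).

114 blocks — the shortest possible round trip.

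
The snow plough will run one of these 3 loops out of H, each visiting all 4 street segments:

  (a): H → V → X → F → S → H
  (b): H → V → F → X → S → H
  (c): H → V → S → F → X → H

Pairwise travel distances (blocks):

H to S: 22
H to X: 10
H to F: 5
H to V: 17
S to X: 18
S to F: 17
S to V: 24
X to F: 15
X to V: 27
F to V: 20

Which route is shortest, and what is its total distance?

83 blocks — (c) is the shortest.

(a): 17 + 27 + 15 + 17 + 22 = 98
(b): 17 + 20 + 15 + 18 + 22 = 92
(c): 17 + 24 + 17 + 15 + 10 = 83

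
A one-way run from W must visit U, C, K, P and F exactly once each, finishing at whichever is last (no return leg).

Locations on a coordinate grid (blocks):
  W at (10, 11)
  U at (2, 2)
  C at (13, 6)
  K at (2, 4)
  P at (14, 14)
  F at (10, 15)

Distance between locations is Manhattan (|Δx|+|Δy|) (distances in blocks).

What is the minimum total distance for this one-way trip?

There are 5! = 120 possible orderings.
W - U - C - K - P - F: 17+15+13+22+5 = 72
W - U - C - K - F - P: 17+15+13+19+5 = 69
W - U - C - P - K - F: 17+15+9+22+19 = 82
W - U - C - P - F - K: 17+15+9+5+19 = 65
W - U - C - F - K - P: 17+15+12+19+22 = 85
W - U - C - F - P - K: 17+15+12+5+22 = 71
W - U - K - C - P - F: 17+2+13+9+5 = 46
W - U - K - C - F - P: 17+2+13+12+5 = 49
W - U - K - P - C - F: 17+2+22+9+12 = 62
W - U - K - P - F - C: 17+2+22+5+12 = 58
W - U - K - F - C - P: 17+2+19+12+9 = 59
W - U - K - F - P - C: 17+2+19+5+9 = 52
W - U - P - C - K - F: 17+24+9+13+19 = 82
W - U - P - C - F - K: 17+24+9+12+19 = 81
… (106 more)
W - F - P - C - K - U: 4+5+9+13+2 = 33  ← best
The minimum is 33.
One shortest path: W → F → P → C → K → U.

33 blocks — the minimum one-way total.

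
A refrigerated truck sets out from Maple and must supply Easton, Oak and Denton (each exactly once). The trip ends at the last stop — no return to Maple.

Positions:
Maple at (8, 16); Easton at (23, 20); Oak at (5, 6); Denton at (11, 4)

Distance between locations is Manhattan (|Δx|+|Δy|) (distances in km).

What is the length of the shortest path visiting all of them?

There are 3! = 6 possible orderings.
Maple→Easton→Oak→Denton: 19+32+8 = 59
Maple→Easton→Denton→Oak: 19+28+8 = 55
Maple→Oak→Easton→Denton: 13+32+28 = 73
Maple→Oak→Denton→Easton: 13+8+28 = 49
Maple→Denton→Easton→Oak: 15+28+32 = 75
Maple→Denton→Oak→Easton: 15+8+32 = 55
The minimum is 49.
One shortest path: Maple → Oak → Denton → Easton.

Shortest open route: 49 km.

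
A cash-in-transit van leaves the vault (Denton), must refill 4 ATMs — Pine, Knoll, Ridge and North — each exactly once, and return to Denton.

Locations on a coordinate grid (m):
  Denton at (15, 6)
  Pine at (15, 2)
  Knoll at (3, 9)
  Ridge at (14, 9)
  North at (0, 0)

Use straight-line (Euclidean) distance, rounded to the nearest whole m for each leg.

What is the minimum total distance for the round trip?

42 m — the shortest possible round trip.

With 4 stops there are 4!/2 = 12 distinct round trips (a route and its reverse cost the same).
Denton → Pine → Knoll → Ridge → North → Denton: 4+14+11+17+16 = 62
Denton → Pine → Knoll → North → Ridge → Denton: 4+14+9+17+3 = 47
Denton → Pine → Ridge → Knoll → North → Denton: 4+7+11+9+16 = 47
Denton → Pine → Ridge → North → Knoll → Denton: 4+7+17+9+12 = 49
Denton → Pine → North → Knoll → Ridge → Denton: 4+15+9+11+3 = 42
Denton → Pine → North → Ridge → Knoll → Denton: 4+15+17+11+12 = 59
Denton → Knoll → Pine → Ridge → North → Denton: 12+14+7+17+16 = 66
Denton → Knoll → Pine → North → Ridge → Denton: 12+14+15+17+3 = 61
Denton → Knoll → Ridge → Pine → North → Denton: 12+11+7+15+16 = 61
Denton → Knoll → North → Pine → Ridge → Denton: 12+9+15+7+3 = 46
Denton → Ridge → Pine → Knoll → North → Denton: 3+7+14+9+16 = 49
Denton → Ridge → Knoll → Pine → North → Denton: 3+11+14+15+16 = 59
The minimum is 42.
One optimal route: Denton → Pine → North → Knoll → Ridge → Denton (or its reverse).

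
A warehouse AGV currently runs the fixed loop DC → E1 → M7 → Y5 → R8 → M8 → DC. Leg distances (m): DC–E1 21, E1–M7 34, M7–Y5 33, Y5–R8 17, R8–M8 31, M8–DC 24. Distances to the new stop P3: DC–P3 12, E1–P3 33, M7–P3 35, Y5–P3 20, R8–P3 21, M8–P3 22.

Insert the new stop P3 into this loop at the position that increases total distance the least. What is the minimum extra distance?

Insertion cost between consecutive stops i–j is d(i,P3) + d(P3,j) − d(i,j):
  between DC and E1: 12 + 33 − 21 = 24
  between E1 and M7: 33 + 35 − 34 = 34
  between M7 and Y5: 35 + 20 − 33 = 22
  between Y5 and R8: 20 + 21 − 17 = 24
  between R8 and M8: 21 + 22 − 31 = 12
  between M8 and DC: 22 + 12 − 24 = 10
Cheapest insertion is between M8 and DC, adding 10.
New total = 160 + 10 = 170.

Adding 10 m by placing P3 on the M8–DC leg.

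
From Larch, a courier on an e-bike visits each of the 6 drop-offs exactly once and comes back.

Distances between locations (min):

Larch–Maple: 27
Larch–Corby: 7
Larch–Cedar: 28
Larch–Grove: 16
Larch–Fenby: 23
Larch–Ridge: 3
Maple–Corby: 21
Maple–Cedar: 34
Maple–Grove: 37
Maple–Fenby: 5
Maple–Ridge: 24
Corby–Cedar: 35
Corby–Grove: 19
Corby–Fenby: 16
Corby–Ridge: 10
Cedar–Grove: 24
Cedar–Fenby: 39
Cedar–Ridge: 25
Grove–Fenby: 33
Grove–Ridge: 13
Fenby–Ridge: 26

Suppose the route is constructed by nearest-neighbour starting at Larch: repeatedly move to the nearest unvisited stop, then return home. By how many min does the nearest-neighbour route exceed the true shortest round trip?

Larch: Ridge=3, Corby=7, Grove=16, Fenby=23, Maple=27, Cedar=28 ⇒ Ridge
Ridge: Corby=10, Grove=13, Maple=24, Cedar=25, Fenby=26 ⇒ Corby
Corby: Fenby=16, Grove=19, Maple=21, Cedar=35 ⇒ Fenby
Fenby: Maple=5, Grove=33, Cedar=39 ⇒ Maple
Maple: Cedar=34, Grove=37 ⇒ Cedar
Cedar: Grove=24 ⇒ Grove
NN route Larch → Ridge → Corby → Fenby → Maple → Cedar → Grove → Larch costs 108.
Optimal: Larch → Corby → Fenby → Maple → Cedar → Grove → Ridge → Larch costs 102 (by enumerating all 360 distinct tours).
Excess = 108 − 102 = 6.

6 min longer than the optimal tour.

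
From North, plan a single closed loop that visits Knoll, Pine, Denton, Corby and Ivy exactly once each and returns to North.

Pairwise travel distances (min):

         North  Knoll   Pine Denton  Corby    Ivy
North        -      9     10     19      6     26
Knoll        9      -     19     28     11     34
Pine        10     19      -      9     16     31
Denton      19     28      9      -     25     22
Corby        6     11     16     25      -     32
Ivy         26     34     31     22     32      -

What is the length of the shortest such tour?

There are 60 distinct closed tours to check (reversals are equivalent).
North - Knoll - Pine - Denton - Corby - Ivy - North: 9+19+9+25+32+26 = 120
North - Knoll - Pine - Denton - Ivy - Corby - North: 9+19+9+22+32+6 = 97
North - Knoll - Pine - Corby - Denton - Ivy - North: 9+19+16+25+22+26 = 117
North - Knoll - Pine - Corby - Ivy - Denton - North: 9+19+16+32+22+19 = 117
North - Knoll - Pine - Ivy - Denton - Corby - North: 9+19+31+22+25+6 = 112
North - Knoll - Pine - Ivy - Corby - Denton - North: 9+19+31+32+25+19 = 135
North - Knoll - Denton - Pine - Corby - Ivy - North: 9+28+9+16+32+26 = 120
North - Knoll - Denton - Pine - Ivy - Corby - North: 9+28+9+31+32+6 = 115
North - Knoll - Denton - Corby - Pine - Ivy - North: 9+28+25+16+31+26 = 135
North - Knoll - Denton - Corby - Ivy - Pine - North: 9+28+25+32+31+10 = 135
North - Knoll - Denton - Ivy - Pine - Corby - North: 9+28+22+31+16+6 = 112
North - Knoll - Denton - Ivy - Corby - Pine - North: 9+28+22+32+16+10 = 117
North - Knoll - Corby - Pine - Denton - Ivy - North: 9+11+16+9+22+26 = 93
North - Knoll - Corby - Pine - Ivy - Denton - North: 9+11+16+31+22+19 = 108
… (46 more)
North - Pine - Denton - Ivy - Knoll - Corby - North: 10+9+22+34+11+6 = 92  ← best
The minimum is 92.
One optimal route: North → Pine → Denton → Ivy → Knoll → Corby → North (or its reverse).

Shortest round trip = 92 min.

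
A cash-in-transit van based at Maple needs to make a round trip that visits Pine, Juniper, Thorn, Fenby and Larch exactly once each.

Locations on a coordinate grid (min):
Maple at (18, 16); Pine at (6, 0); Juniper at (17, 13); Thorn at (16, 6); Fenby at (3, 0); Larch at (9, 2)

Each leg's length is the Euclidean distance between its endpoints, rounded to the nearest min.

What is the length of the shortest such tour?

Shortest round trip = 47 min.

There are 60 distinct closed tours to check (reversals are equivalent).
Maple→Pine→Juniper→Thorn→Fenby→Larch→Maple: 20+17+7+14+6+17 = 81
Maple→Pine→Juniper→Thorn→Larch→Fenby→Maple: 20+17+7+8+6+22 = 80
Maple→Pine→Juniper→Fenby→Thorn→Larch→Maple: 20+17+19+14+8+17 = 95
Maple→Pine→Juniper→Fenby→Larch→Thorn→Maple: 20+17+19+6+8+10 = 80
Maple→Pine→Juniper→Larch→Thorn→Fenby→Maple: 20+17+14+8+14+22 = 95
Maple→Pine→Juniper→Larch→Fenby→Thorn→Maple: 20+17+14+6+14+10 = 81
Maple→Pine→Thorn→Juniper→Fenby→Larch→Maple: 20+12+7+19+6+17 = 81
Maple→Pine→Thorn→Juniper→Larch→Fenby→Maple: 20+12+7+14+6+22 = 81
Maple→Pine→Thorn→Fenby→Juniper→Larch→Maple: 20+12+14+19+14+17 = 96
Maple→Pine→Thorn→Fenby→Larch→Juniper→Maple: 20+12+14+6+14+3 = 69
Maple→Pine→Thorn→Larch→Juniper→Fenby→Maple: 20+12+8+14+19+22 = 95
Maple→Pine→Thorn→Larch→Fenby→Juniper→Maple: 20+12+8+6+19+3 = 68
Maple→Pine→Fenby→Juniper→Thorn→Larch→Maple: 20+3+19+7+8+17 = 74
Maple→Pine→Fenby→Juniper→Larch→Thorn→Maple: 20+3+19+14+8+10 = 74
… (46 more)
Maple→Pine→Fenby→Larch→Thorn→Juniper→Maple: 20+3+6+8+7+3 = 47  ← best
The minimum is 47.
One optimal route: Maple → Pine → Fenby → Larch → Thorn → Juniper → Maple (or its reverse).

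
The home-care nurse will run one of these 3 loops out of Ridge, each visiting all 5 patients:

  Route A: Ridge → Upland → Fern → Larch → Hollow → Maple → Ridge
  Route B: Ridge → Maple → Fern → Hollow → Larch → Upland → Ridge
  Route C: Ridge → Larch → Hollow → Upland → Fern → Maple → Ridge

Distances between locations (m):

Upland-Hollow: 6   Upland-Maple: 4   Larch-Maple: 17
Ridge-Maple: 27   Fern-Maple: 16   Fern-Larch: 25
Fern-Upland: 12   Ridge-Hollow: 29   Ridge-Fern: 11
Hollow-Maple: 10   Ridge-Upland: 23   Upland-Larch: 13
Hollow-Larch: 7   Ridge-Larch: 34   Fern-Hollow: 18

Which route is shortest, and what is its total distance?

102 m — Route C is the shortest.

Route A: 23 + 12 + 25 + 7 + 10 + 27 = 104
Route B: 27 + 16 + 18 + 7 + 13 + 23 = 104
Route C: 34 + 7 + 6 + 12 + 16 + 27 = 102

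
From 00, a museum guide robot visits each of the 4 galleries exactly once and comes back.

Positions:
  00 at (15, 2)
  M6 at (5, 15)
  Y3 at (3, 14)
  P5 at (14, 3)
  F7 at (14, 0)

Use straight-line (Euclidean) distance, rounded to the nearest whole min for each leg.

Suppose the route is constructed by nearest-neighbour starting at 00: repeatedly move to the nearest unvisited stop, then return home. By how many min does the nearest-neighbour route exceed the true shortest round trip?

From 00: P5=1, F7=2, M6=16, Y3=17 → choose P5 (1).
From P5: F7=3, M6=15, Y3=16 → choose F7 (3).
From F7: M6=17, Y3=18 → choose M6 (17).
From M6: Y3=2 → choose Y3 (2).
NN route 00 → P5 → F7 → M6 → Y3 → 00 costs 40.
Optimal: 00 → P5 → M6 → Y3 → F7 → 00 costs 38 (by enumerating all 12 distinct tours).
Excess = 40 − 38 = 2.

The nearest-neighbour route is 2 min longer than optimal.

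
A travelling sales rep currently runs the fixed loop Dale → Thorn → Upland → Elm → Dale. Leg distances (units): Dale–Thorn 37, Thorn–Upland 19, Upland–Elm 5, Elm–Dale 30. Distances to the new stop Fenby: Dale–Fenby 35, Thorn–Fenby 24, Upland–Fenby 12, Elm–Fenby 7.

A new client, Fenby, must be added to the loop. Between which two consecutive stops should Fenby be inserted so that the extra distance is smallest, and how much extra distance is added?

Adding 12 by placing Fenby on the Elm–Dale leg.

Insertion cost between consecutive stops i–j is d(i,Fenby) + d(Fenby,j) − d(i,j):
  between Dale and Thorn: 35 + 24 − 37 = 22
  between Thorn and Upland: 24 + 12 − 19 = 17
  between Upland and Elm: 12 + 7 − 5 = 14
  between Elm and Dale: 7 + 35 − 30 = 12
Cheapest insertion is between Elm and Dale, adding 12.
New total = 91 + 12 = 103.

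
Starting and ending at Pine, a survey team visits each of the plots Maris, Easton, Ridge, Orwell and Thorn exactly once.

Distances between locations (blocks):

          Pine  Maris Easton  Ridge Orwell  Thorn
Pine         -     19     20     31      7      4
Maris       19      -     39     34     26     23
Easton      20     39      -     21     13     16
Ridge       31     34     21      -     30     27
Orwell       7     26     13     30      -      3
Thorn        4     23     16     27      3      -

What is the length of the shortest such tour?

With 5 stops there are 5!/2 = 60 distinct round trips (a route and its reverse cost the same).
Pine→Maris→Easton→Ridge→Orwell→Thorn→Pine: 19+39+21+30+3+4 = 116
Pine→Maris→Easton→Ridge→Thorn→Orwell→Pine: 19+39+21+27+3+7 = 116
Pine→Maris→Easton→Orwell→Ridge→Thorn→Pine: 19+39+13+30+27+4 = 132
Pine→Maris→Easton→Orwell→Thorn→Ridge→Pine: 19+39+13+3+27+31 = 132
Pine→Maris→Easton→Thorn→Ridge→Orwell→Pine: 19+39+16+27+30+7 = 138
Pine→Maris→Easton→Thorn→Orwell→Ridge→Pine: 19+39+16+3+30+31 = 138
Pine→Maris→Ridge→Easton→Orwell→Thorn→Pine: 19+34+21+13+3+4 = 94
Pine→Maris→Ridge→Easton→Thorn→Orwell→Pine: 19+34+21+16+3+7 = 100
Pine→Maris→Ridge→Orwell→Easton→Thorn→Pine: 19+34+30+13+16+4 = 116
Pine→Maris→Ridge→Orwell→Thorn→Easton→Pine: 19+34+30+3+16+20 = 122
Pine→Maris→Ridge→Thorn→Easton→Orwell→Pine: 19+34+27+16+13+7 = 116
Pine→Maris→Ridge→Thorn→Orwell→Easton→Pine: 19+34+27+3+13+20 = 116
Pine→Maris→Orwell→Easton→Ridge→Thorn→Pine: 19+26+13+21+27+4 = 110
Pine→Maris→Orwell→Easton→Thorn→Ridge→Pine: 19+26+13+16+27+31 = 132
… (46 more)
The minimum is 94.
One optimal route: Pine → Maris → Ridge → Easton → Orwell → Thorn → Pine (or its reverse).

Minimum total distance: 94 blocks.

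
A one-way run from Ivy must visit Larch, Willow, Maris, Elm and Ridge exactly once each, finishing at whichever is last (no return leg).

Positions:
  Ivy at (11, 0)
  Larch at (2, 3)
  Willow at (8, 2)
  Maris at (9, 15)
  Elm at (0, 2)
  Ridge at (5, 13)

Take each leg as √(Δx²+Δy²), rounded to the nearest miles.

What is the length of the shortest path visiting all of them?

There are 5! = 120 possible orderings.
Ivy→Larch→Willow→Maris→Elm→Ridge: 9+6+13+16+12 = 56
Ivy→Larch→Willow→Maris→Ridge→Elm: 9+6+13+4+12 = 44
Ivy→Larch→Willow→Elm→Maris→Ridge: 9+6+8+16+4 = 43
Ivy→Larch→Willow→Elm→Ridge→Maris: 9+6+8+12+4 = 39
Ivy→Larch→Willow→Ridge→Maris→Elm: 9+6+11+4+16 = 46
Ivy→Larch→Willow→Ridge→Elm→Maris: 9+6+11+12+16 = 54
Ivy→Larch→Maris→Willow→Elm→Ridge: 9+14+13+8+12 = 56
Ivy→Larch→Maris→Willow→Ridge→Elm: 9+14+13+11+12 = 59
Ivy→Larch→Maris→Elm→Willow→Ridge: 9+14+16+8+11 = 58
Ivy→Larch→Maris→Elm→Ridge→Willow: 9+14+16+12+11 = 62
Ivy→Larch→Maris→Ridge→Willow→Elm: 9+14+4+11+8 = 46
Ivy→Larch→Maris→Ridge→Elm→Willow: 9+14+4+12+8 = 47
Ivy→Larch→Elm→Willow→Maris→Ridge: 9+2+8+13+4 = 36
Ivy→Larch→Elm→Willow→Ridge→Maris: 9+2+8+11+4 = 34
… (106 more)
Ivy→Willow→Larch→Elm→Ridge→Maris: 4+6+2+12+4 = 28  ← best
The minimum is 28.
One shortest path: Ivy → Willow → Larch → Elm → Ridge → Maris.

Shortest open route: 28 miles.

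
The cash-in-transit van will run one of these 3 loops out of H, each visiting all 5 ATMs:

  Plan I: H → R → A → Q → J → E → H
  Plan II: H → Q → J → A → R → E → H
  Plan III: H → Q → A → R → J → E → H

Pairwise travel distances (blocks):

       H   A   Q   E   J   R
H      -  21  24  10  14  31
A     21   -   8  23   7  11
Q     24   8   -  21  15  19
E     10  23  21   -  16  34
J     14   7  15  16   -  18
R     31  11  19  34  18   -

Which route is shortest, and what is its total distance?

Plan I: 31 + 11 + 8 + 15 + 16 + 10 = 91
Plan II: 24 + 15 + 7 + 11 + 34 + 10 = 101
Plan III: 24 + 8 + 11 + 18 + 16 + 10 = 87

87 blocks — Plan III is the shortest.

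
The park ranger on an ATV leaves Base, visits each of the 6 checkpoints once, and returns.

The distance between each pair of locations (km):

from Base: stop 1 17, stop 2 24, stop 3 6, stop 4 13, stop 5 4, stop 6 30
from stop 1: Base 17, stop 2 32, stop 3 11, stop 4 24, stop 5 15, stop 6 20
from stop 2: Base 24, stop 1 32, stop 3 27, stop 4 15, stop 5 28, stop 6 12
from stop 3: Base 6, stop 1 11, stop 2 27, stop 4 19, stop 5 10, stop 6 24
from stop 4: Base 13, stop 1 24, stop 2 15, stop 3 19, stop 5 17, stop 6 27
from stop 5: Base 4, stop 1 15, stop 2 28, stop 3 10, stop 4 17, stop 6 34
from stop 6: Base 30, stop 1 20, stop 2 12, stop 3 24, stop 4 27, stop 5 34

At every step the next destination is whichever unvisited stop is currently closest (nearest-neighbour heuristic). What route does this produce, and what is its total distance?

From Base: distances to unvisited — stop 5=4, stop 3=6, stop 4=13, stop 1=17, stop 2=24, stop 6=30. Nearest is stop 5 (4).
From stop 5: distances to unvisited — stop 3=10, stop 1=15, stop 4=17, stop 2=28, stop 6=34. Nearest is stop 3 (10).
From stop 3: distances to unvisited — stop 1=11, stop 4=19, stop 6=24, stop 2=27. Nearest is stop 1 (11).
From stop 1: distances to unvisited — stop 6=20, stop 4=24, stop 2=32. Nearest is stop 6 (20).
From stop 6: distances to unvisited — stop 2=12, stop 4=27. Nearest is stop 2 (12).
From stop 2: distances to unvisited — stop 4=15. Nearest is stop 4 (15).
Return stop 4→Base: 13.
Total = 4 + 10 + 11 + 20 + 12 + 15 + 13 = 85.

Nearest-neighbour total = 85 km; route Base → stop 5 → stop 3 → stop 1 → stop 6 → stop 2 → stop 4 → Base.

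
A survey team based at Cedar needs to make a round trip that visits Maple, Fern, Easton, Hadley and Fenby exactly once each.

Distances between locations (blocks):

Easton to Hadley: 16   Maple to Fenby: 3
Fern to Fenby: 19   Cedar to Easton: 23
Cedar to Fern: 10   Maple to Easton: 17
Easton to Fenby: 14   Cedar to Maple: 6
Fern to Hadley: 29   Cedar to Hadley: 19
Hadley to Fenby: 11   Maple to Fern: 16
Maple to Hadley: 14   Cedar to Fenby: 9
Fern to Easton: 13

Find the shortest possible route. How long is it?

Cedar→Maple→Fern→Easton→Hadley→Fenby→Cedar: 6+16+13+16+11+9 = 71
Cedar→Maple→Fern→Easton→Fenby→Hadley→Cedar: 6+16+13+14+11+19 = 79
Cedar→Maple→Fern→Hadley→Easton→Fenby→Cedar: 6+16+29+16+14+9 = 90
Cedar→Maple→Fern→Hadley→Fenby→Easton→Cedar: 6+16+29+11+14+23 = 99
Cedar→Maple→Fern→Fenby→Easton→Hadley→Cedar: 6+16+19+14+16+19 = 90
Cedar→Maple→Fern→Fenby→Hadley→Easton→Cedar: 6+16+19+11+16+23 = 91
Cedar→Maple→Easton→Fern→Hadley→Fenby→Cedar: 6+17+13+29+11+9 = 85
Cedar→Maple→Easton→Fern→Fenby→Hadley→Cedar: 6+17+13+19+11+19 = 85
Cedar→Maple→Easton→Hadley→Fern→Fenby→Cedar: 6+17+16+29+19+9 = 96
Cedar→Maple→Easton→Hadley→Fenby→Fern→Cedar: 6+17+16+11+19+10 = 79
Cedar→Maple→Easton→Fenby→Fern→Hadley→Cedar: 6+17+14+19+29+19 = 104
Cedar→Maple→Easton→Fenby→Hadley→Fern→Cedar: 6+17+14+11+29+10 = 87
Cedar→Maple→Hadley→Fern→Easton→Fenby→Cedar: 6+14+29+13+14+9 = 85
Cedar→Maple→Hadley→Fern→Fenby→Easton→Cedar: 6+14+29+19+14+23 = 105
… (46 more)
Cedar→Maple→Fenby→Hadley→Easton→Fern→Cedar: 6+3+11+16+13+10 = 59  ← best
The minimum is 59.
One optimal route: Cedar → Maple → Fenby → Hadley → Easton → Fern → Cedar (or its reverse).

Minimum total distance: 59 blocks.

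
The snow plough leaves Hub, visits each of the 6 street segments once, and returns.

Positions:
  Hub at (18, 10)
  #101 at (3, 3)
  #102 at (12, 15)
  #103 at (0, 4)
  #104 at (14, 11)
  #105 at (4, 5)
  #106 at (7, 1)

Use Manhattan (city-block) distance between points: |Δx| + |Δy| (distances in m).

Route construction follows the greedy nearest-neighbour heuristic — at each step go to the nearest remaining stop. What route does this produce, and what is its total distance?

At Hub the remaining stops are #104 5, #102 11, #105 19, #106 20, #101 22, #103 24; go to #104.
At #104 the remaining stops are #102 6, #105 16, #106 17, #101 19, #103 21; go to #102.
At #102 the remaining stops are #105 18, #106 19, #101 21, #103 23; go to #105.
At #105 the remaining stops are #101 3, #103 5, #106 7; go to #101.
At #101 the remaining stops are #103 4, #106 6; go to #103.
At #103 the remaining stops are #106 10; go to #106.
Return #106→Hub: 20.
Total = 5 + 6 + 18 + 3 + 4 + 10 + 20 = 66.

Total distance 66 m via the nearest-neighbour route Hub → #104 → #102 → #105 → #101 → #103 → #106 → Hub.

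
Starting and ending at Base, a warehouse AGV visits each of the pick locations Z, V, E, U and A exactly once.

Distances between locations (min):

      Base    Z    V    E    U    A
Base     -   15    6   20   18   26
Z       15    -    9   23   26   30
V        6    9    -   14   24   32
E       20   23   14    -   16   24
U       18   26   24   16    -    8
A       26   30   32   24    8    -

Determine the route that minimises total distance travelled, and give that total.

Shortest round trip = 88 min.

With 5 stops there are 5!/2 = 60 distinct round trips (a route and its reverse cost the same).
Base→Z→V→E→U→A→Base: 15+9+14+16+8+26 = 88
Base→Z→V→E→A→U→Base: 15+9+14+24+8+18 = 88
Base→Z→V→U→E→A→Base: 15+9+24+16+24+26 = 114
Base→Z→V→U→A→E→Base: 15+9+24+8+24+20 = 100
Base→Z→V→A→E→U→Base: 15+9+32+24+16+18 = 114
Base→Z→V→A→U→E→Base: 15+9+32+8+16+20 = 100
Base→Z→E→V→U→A→Base: 15+23+14+24+8+26 = 110
Base→Z→E→V→A→U→Base: 15+23+14+32+8+18 = 110
Base→Z→E→U→V→A→Base: 15+23+16+24+32+26 = 136
Base→Z→E→U→A→V→Base: 15+23+16+8+32+6 = 100
Base→Z→E→A→V→U→Base: 15+23+24+32+24+18 = 136
Base→Z→E→A→U→V→Base: 15+23+24+8+24+6 = 100
Base→Z→U→V→E→A→Base: 15+26+24+14+24+26 = 129
Base→Z→U→V→A→E→Base: 15+26+24+32+24+20 = 141
… (46 more)
The minimum is 88.
One optimal route: Base → Z → V → E → U → A → Base (or its reverse).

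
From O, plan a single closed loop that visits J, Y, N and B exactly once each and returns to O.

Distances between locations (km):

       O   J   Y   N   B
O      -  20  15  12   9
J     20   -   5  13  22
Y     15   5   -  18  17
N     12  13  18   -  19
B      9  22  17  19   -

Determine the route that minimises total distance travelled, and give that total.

Minimum total distance: 56 km.

With 4 stops there are 4!/2 = 12 distinct round trips (a route and its reverse cost the same).
O→J→Y→N→B→O: 20+5+18+19+9 = 71
O→J→Y→B→N→O: 20+5+17+19+12 = 73
O→J→N→Y→B→O: 20+13+18+17+9 = 77
O→J→N→B→Y→O: 20+13+19+17+15 = 84
O→J→B→Y→N→O: 20+22+17+18+12 = 89
O→J→B→N→Y→O: 20+22+19+18+15 = 94
O→Y→J→N→B→O: 15+5+13+19+9 = 61
O→Y→J→B→N→O: 15+5+22+19+12 = 73
O→Y→N→J→B→O: 15+18+13+22+9 = 77
O→Y→B→J→N→O: 15+17+22+13+12 = 79
O→N→J→Y→B→O: 12+13+5+17+9 = 56
O→N→Y→J→B→O: 12+18+5+22+9 = 66
The minimum is 56.
One optimal route: O → N → J → Y → B → O (or its reverse).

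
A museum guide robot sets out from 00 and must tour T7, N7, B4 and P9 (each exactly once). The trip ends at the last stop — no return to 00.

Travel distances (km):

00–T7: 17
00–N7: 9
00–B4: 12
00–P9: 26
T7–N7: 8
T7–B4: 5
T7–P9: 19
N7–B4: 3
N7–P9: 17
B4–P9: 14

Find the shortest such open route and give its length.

There are 4! = 24 possible orderings.
00 → T7 → N7 → B4 → P9: 17+8+3+14 = 42
00 → T7 → N7 → P9 → B4: 17+8+17+14 = 56
00 → T7 → B4 → N7 → P9: 17+5+3+17 = 42
00 → T7 → B4 → P9 → N7: 17+5+14+17 = 53
00 → T7 → P9 → N7 → B4: 17+19+17+3 = 56
00 → T7 → P9 → B4 → N7: 17+19+14+3 = 53
00 → N7 → T7 → B4 → P9: 9+8+5+14 = 36
00 → N7 → T7 → P9 → B4: 9+8+19+14 = 50
00 → N7 → B4 → T7 → P9: 9+3+5+19 = 36
00 → N7 → B4 → P9 → T7: 9+3+14+19 = 45
00 → N7 → P9 → T7 → B4: 9+17+19+5 = 50
00 → N7 → P9 → B4 → T7: 9+17+14+5 = 45
00 → B4 → T7 → N7 → P9: 12+5+8+17 = 42
00 → B4 → T7 → P9 → N7: 12+5+19+17 = 53
… (10 more)
The minimum is 36.
One shortest path: 00 → N7 → T7 → B4 → P9.

Shortest open route: 36 km.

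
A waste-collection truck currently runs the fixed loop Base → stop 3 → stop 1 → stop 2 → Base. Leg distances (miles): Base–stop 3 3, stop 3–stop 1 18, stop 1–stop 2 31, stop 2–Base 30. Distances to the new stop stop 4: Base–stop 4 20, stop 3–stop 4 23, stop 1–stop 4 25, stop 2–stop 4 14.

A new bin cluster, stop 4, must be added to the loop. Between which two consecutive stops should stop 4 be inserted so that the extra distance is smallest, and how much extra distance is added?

Insertion cost between consecutive stops i–j is d(i,stop 4) + d(stop 4,j) − d(i,j):
  between Base and stop 3: 20 + 23 − 3 = 40
  between stop 3 and stop 1: 23 + 25 − 18 = 30
  between stop 1 and stop 2: 25 + 14 − 31 = 8
  between stop 2 and Base: 14 + 20 − 30 = 4
Cheapest insertion is between stop 2 and Base, adding 4.
New total = 82 + 4 = 86.

+4 miles — insert stop 4 between stop 2 and Base.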